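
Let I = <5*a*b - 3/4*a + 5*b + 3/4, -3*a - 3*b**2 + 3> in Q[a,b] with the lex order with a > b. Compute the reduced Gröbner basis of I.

The reduced Gröbner basis is the canonical form of the ideal for this ordering.

f_1 = 5*a*b - 3/4*a + 5*b + 3/4, LT = a*b.
f_2 = -3*a - 3*b**2 + 3, LT = a.

S(f_1,f_2): lcm = a*b. S = -3/20*a - b**3 + 2*b + 3/20.
  reduce S modulo (f_1, f_2):
  remainder -b**3 + 3/20*b**2 + 2*b ≠ 0; add g_3 = -b**3 + 3/20*b**2 + 2*b to the basis.

The other S-polynomials (S(f_1,g_3), S(f_2,g_3)) all reduce to 0 modulo the current basis, so we have a Gröbner basis.
Inter-reduce: drop elements whose leading term is divisible by another's, tail-reduce, and make monic.

G = {a + b**2 - 1, b**3 - 3/20*b**2 - 2*b}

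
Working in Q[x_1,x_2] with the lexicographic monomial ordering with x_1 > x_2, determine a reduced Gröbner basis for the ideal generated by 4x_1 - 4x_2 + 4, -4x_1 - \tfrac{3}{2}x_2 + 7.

G = {x_1 - 1, x_2 - 2}

This is the nonlinear analogue of row-reducing a linear system.

f_1 = 4x_1 - 4x_2 + 4, LT = x_1.
f_2 = -4x_1 - \tfrac{3}{2}x_2 + 7, LT = x_1.

S(f_1,f_2): lcm = x_1. S = -\tfrac{11}{8}x_2 + \tfrac{11}{4}.
  leading term x_2: no divisor's leading term divides it; move -\tfrac{11}{8}x_2 to the remainder.
  leading term 1: no divisor's leading term divides it; move \tfrac{11}{4} to the remainder.
  remainder -\tfrac{11}{8}x_2 + \tfrac{11}{4} ≠ 0; add g_3 = -\tfrac{11}{8}x_2 + \tfrac{11}{4} to the basis.

The other S-polynomials (S(f_1,g_3), S(f_2,g_3)) all reduce to 0 modulo the current basis, so we have a Gröbner basis.
Inter-reduce: drop elements whose leading term is divisible by another's, tail-reduce, and make monic.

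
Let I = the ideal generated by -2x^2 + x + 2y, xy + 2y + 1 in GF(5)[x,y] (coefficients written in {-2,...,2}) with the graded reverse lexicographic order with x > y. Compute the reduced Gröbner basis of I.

f_1 = -2x^2 + x + 2y, LT = x^2.
f_2 = xy + 2y + 1, LT = xy.

S(f_1,f_2): lcm = x^2y. S = -y^2 - x.
  reduce S modulo (f_1, f_2):
  remainder -y^2 - x ≠ 0; add g_3 = -y^2 - x to the basis.

The other S-polynomials (S(f_1,g_3), S(f_2,g_3)) all reduce to 0 modulo the current basis, so we have a Gröbner basis.

G = {x^2 + 2x - y, xy + 2y + 1, y^2 + x}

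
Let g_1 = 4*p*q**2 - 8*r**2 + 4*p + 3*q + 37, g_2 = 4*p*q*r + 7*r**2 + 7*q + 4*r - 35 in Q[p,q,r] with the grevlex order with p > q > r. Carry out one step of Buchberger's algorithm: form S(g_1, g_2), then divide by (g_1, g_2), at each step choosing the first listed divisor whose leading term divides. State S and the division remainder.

S(g_1, g_2) = -7/4*q*r**2 - 2*r**3 - 7/4*q**2 + p*r - 1/4*q*r + 35/4*q + 37/4*r; remainder on division = -7/4*q*r**2 - 2*r**3 - 7/4*q**2 + p*r - 1/4*q*r + 35/4*q + 37/4*r.

lcm(LM(g_1), LM(g_2)) = p*q**2*r.
S = (lcm/LT(g_1))·g_1 − (lcm/LT(g_2))·g_2 = -7/4*q*r**2 - 2*r**3 - 7/4*q**2 + p*r - 1/4*q*r + 35/4*q + 37/4*r.
Reduce S modulo (g_1, g_2) in that order:
  leading term q*r**2: no divisor's leading term divides it; move -7/4*q*r**2 to the remainder.
  leading term r**3: no divisor's leading term divides it; move -2*r**3 to the remainder.
  leading term q**2: no divisor's leading term divides it; move -7/4*q**2 to the remainder.
  leading term p*r: no divisor's leading term divides it; move p*r to the remainder.
  leading term q*r: no divisor's leading term divides it; move -1/4*q*r to the remainder.
  leading term q: no divisor's leading term divides it; move 35/4*q to the remainder.
  leading term r: no divisor's leading term divides it; move 37/4*r to the remainder.
The remainder -7/4*q*r**2 - 2*r**3 - 7/4*q**2 + p*r - 1/4*q*r + 35/4*q + 37/4*r is nonzero, so it would be added as the next basis element.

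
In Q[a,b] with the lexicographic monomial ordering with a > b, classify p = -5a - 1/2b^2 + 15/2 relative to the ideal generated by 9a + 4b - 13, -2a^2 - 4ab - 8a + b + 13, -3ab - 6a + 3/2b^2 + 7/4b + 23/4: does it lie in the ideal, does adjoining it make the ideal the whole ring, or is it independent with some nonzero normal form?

First compute the reduced Gröbner basis of I by Buchberger's algorithm.
f_1 = 9a + 4b - 13, LT = a.
f_2 = -2a^2 - 4ab - 8a + b + 13, LT = a^2.
f_3 = -3ab - 6a + 3/2b^2 + 7/4b + 23/4, LT = ab.

S(f_1,f_2): lcm = a^2. S = -14/9ab - 49/9a + 1/2b + 13/2.
  leading term ab: subtract (-14/81b)·f_1 from -14/9ab - 49/9a + 1/2b + 13/2 → -49/9a + 56/81b^2 - 283/162b + 13/2
  leading term a: subtract (-49/81)·f_1 from -49/9a + 56/81b^2 - 283/162b + 13/2 → 56/81b^2 + 109/162b - 221/162
  leading term b^2: no divisor's leading term divides it; move 56/81b^2 to the remainder.
  leading term b: no divisor's leading term divides it; move 109/162b to the remainder.
  leading term 1: no divisor's leading term divides it; move -221/162 to the remainder.
  remainder 56/81b^2 + 109/162b - 221/162 ≠ 0; add h_4 = 56/81b^2 + 109/162b - 221/162 to the basis.

S(f_1,f_3): lcm = ab. S = -2a + 17/18b^2 - 31/36b + 23/12.
  leading term a: subtract (-2/9)·f_1 from -2a + 17/18b^2 - 31/36b + 23/12 → 17/18b^2 + 1/36b - 35/36
  leading term b^2: subtract (153/112)·h_4 from 17/18b^2 + 1/36b - 35/36 → -599/672b + 599/672
  leading term b: no divisor's leading term divides it; move -599/672b to the remainder.
  leading term 1: no divisor's leading term divides it; move 599/672 to the remainder.
  remainder -599/672b + 599/672 ≠ 0; add h_5 = -599/672b + 599/672 to the basis.

The other S-polynomials (S(f_2,f_3), S(f_1,h_4), S(f_2,h_4), S(f_3,h_4), S(f_1,h_5), S(f_2,h_5), S(f_3,h_5), S(h_4,h_5)) all reduce to 0 modulo the current basis, so we have a Gröbner basis.
Inter-reduce: drop elements whose leading term is divisible by another's, tail-reduce, and make monic.
Reduced Gröbner basis: {a - 1, b - 1}.
Label its elements g_1 = a - 1, g_2 = b - 1.

Reduce p = -5a - 1/2b^2 + 15/2 modulo G:
  leading term a: subtract (-5)·g_1 from -5a - 1/2b^2 + 15/2 → -1/2b^2 + 5/2
  leading term b^2: subtract (-1/2b)·g_2 from -1/2b^2 + 5/2 → -1/2b + 5/2
  leading term b: subtract (-1/2)·g_2 from -1/2b + 5/2 → 2
  leading term 1: no divisor's leading term divides it; move 2 to the remainder.
  normal form = 2.
The normal form is nonzero, so p ∉ I. Since p minus its normal form lies in I, I + (p) = I + (r) where r = 2; decide whether this ideal is the whole ring.
Here r = 2 is a nonzero constant, hence a unit: 1 ∈ I + (p), the Gröbner basis of I + (p) is {1}, and the enlarged system has no common solution — adjoining p is inconsistent.

The remainder on division by a Gröbner basis is unique — it is the normal form.

Adjoining -5a - 1/2b^2 + 15/2 makes the ideal the whole ring: the system is inconsistent.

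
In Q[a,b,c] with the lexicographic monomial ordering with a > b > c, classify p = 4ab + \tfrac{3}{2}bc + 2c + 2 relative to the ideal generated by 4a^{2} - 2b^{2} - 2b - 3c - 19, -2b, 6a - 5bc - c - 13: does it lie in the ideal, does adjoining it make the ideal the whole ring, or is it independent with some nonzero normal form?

First compute the reduced Gröbner basis of I by Buchberger's algorithm.
f_1 = 4a^{2} - 2b^{2} - 2b - 3c - 19, LT = a^{2}.
f_2 = -2b, LT = b.
f_3 = 6a - 5bc - c - 13, LT = a.

S(f_1,f_3): lcm = a^{2}. S = \tfrac{5}{6}abc + \tfrac{1}{6}ac + \tfrac{13}{6}a - \tfrac{1}{2}b^{2} - \tfrac{1}{2}b - \tfrac{3}{4}c - \tfrac{19}{4}.
  leading term abc: subtract (-\tfrac{5}{12}ac)·f_2 from \tfrac{5}{6}abc + \tfrac{1}{6}ac + \tfrac{13}{6}a - \tfrac{1}{2}b^{2} - \tfrac{1}{2}b - \tfrac{3}{4}c - \tfrac{19}{4} → \tfrac{1}{6}ac + \tfrac{13}{6}a - \tfrac{1}{2}b^{2} - \tfrac{1}{2}b - \tfrac{3}{4}c - \tfrac{19}{4}
  leading term ac: subtract (\tfrac{1}{36}c)·f_3 from \tfrac{1}{6}ac + \tfrac{13}{6}a - \tfrac{1}{2}b^{2} - \tfrac{1}{2}b - \tfrac{3}{4}c - \tfrac{19}{4} → \tfrac{13}{6}a - \tfrac{1}{2}b^{2} + \tfrac{5}{36}bc^{2} - \tfrac{1}{2}b + \tfrac{1}{36}c^{2} - \tfrac{7}{18}c - \tfrac{19}{4}
  leading term a: subtract (\tfrac{13}{36})·f_3 from \tfrac{13}{6}a - \tfrac{1}{2}b^{2} + \tfrac{5}{36}bc^{2} - \tfrac{1}{2}b + \tfrac{1}{36}c^{2} - \tfrac{7}{18}c - \tfrac{19}{4} → -\tfrac{1}{2}b^{2} + \tfrac{5}{36}bc^{2} + \tfrac{65}{36}bc - \tfrac{1}{2}b + \tfrac{1}{36}c^{2} - \tfrac{1}{36}c - \tfrac{1}{18}
  leading term b^{2}: subtract (\tfrac{1}{4}b)·f_2 from -\tfrac{1}{2}b^{2} + \tfrac{5}{36}bc^{2} + \tfrac{65}{36}bc - \tfrac{1}{2}b + \tfrac{1}{36}c^{2} - \tfrac{1}{36}c - \tfrac{1}{18} → \tfrac{5}{36}bc^{2} + \tfrac{65}{36}bc - \tfrac{1}{2}b + \tfrac{1}{36}c^{2} - \tfrac{1}{36}c - \tfrac{1}{18}
  leading term bc^{2}: subtract (-\tfrac{5}{72}c^{2})·f_2 from \tfrac{5}{36}bc^{2} + \tfrac{65}{36}bc - \tfrac{1}{2}b + \tfrac{1}{36}c^{2} - \tfrac{1}{36}c - \tfrac{1}{18} → \tfrac{65}{36}bc - \tfrac{1}{2}b + \tfrac{1}{36}c^{2} - \tfrac{1}{36}c - \tfrac{1}{18}
  leading term bc: subtract (-\tfrac{65}{72}c)·f_2 from \tfrac{65}{36}bc - \tfrac{1}{2}b + \tfrac{1}{36}c^{2} - \tfrac{1}{36}c - \tfrac{1}{18} → -\tfrac{1}{2}b + \tfrac{1}{36}c^{2} - \tfrac{1}{36}c - \tfrac{1}{18}
  leading term b: subtract (\tfrac{1}{4})·f_2 from -\tfrac{1}{2}b + \tfrac{1}{36}c^{2} - \tfrac{1}{36}c - \tfrac{1}{18} → \tfrac{1}{36}c^{2} - \tfrac{1}{36}c - \tfrac{1}{18}
  leading term c^{2}: no divisor's leading term divides it; move \tfrac{1}{36}c^{2} to the remainder.
  leading term c: no divisor's leading term divides it; move -\tfrac{1}{36}c to the remainder.
  leading term 1: no divisor's leading term divides it; move -\tfrac{1}{18} to the remainder.
  remainder \tfrac{1}{36}c^{2} - \tfrac{1}{36}c - \tfrac{1}{18} ≠ 0; add h_4 = \tfrac{1}{36}c^{2} - \tfrac{1}{36}c - \tfrac{1}{18} to the basis.

The other S-polynomials (S(f_1,f_2), S(f_2,f_3), S(f_1,h_4), S(f_2,h_4), S(f_3,h_4)) all reduce to 0 modulo the current basis, so we have a Gröbner basis.
Inter-reduce: drop elements whose leading term is divisible by another's, tail-reduce, and make monic.
Reduced Gröbner basis: {a - \tfrac{1}{6}c - \tfrac{13}{6}, b, c^{2} - c - 2}.
Label its elements g_1 = a - \tfrac{1}{6}c - \tfrac{13}{6}, g_2 = b, g_3 = c^{2} - c - 2.

Reduce p = 4ab + \tfrac{3}{2}bc + 2c + 2 modulo G:
  leading term ab: subtract (4b)·g_1 from 4ab + \tfrac{3}{2}bc + 2c + 2 → \tfrac{13}{6}bc + \tfrac{26}{3}b + 2c + 2
  leading term bc: subtract (\tfrac{13}{6}c)·g_2 from \tfrac{13}{6}bc + \tfrac{26}{3}b + 2c + 2 → \tfrac{26}{3}b + 2c + 2
  leading term b: subtract (\tfrac{26}{3})·g_2 from \tfrac{26}{3}b + 2c + 2 → 2c + 2
  leading term c: no divisor's leading term divides it; move 2c to the remainder.
  leading term 1: no divisor's leading term divides it; move 2 to the remainder.
  normal form = 2c + 2.
The normal form is nonzero, so p ∉ I. Since p minus its normal form lies in I, I + (p) = I + (r) where r = 2c + 2; decide whether this ideal is the whole ring.
Run Buchberger on G together with r (pairs among the g_i already reduce to 0 since G is a Gröbner basis):
g_1 = a - \tfrac{1}{6}c - \tfrac{13}{6}, LT = a.
g_2 = b, LT = b.
g_3 = c^{2} - c - 2, LT = c^{2}.
r = 2c + 2, LT = c.

The S-polynomials (S(g_1,g_2), S(g_1,g_3), S(g_1,r), S(g_2,g_3), S(g_2,r), S(g_3,r)) all reduce to 0 modulo the current basis, so we have a Gröbner basis.
Inter-reduce: drop elements whose leading term is divisible by another's, tail-reduce, and make monic.
Reduced Gröbner basis: {a - 2, b, c + 1}.
The reduced Gröbner basis of I + (p) is {a - 2, b, c + 1} ≠ {1}, a proper ideal, so the enlarged system stays consistent: p is independent of I, with normal form 2c + 2.

The remainder on division by a Gröbner basis is unique — it is the normal form.

4ab + \tfrac{3}{2}bc + 2c + 2 is independent of I; its normal form modulo I is 2c + 2.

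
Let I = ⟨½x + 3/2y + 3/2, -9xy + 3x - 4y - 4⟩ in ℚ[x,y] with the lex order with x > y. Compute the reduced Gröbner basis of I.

G = {x + 3y + 3, y² + 14/27y - 13/27}

f_1 = ½x + 3/2y + 3/2, LT = x.
f_2 = -9xy + 3x - 4y - 4, LT = xy.

S(f_1,f_2): lcm = xy. S = ⅓x + 3y² + 23/9y - 4/9.
  reduce S modulo (f_1, f_2):
  remainder 3y² + 14/9y - 13/9 ≠ 0; add g_3 = 3y² + 14/9y - 13/9 to the basis.

The other S-polynomials (S(f_1,g_3), S(f_2,g_3)) all reduce to 0 modulo the current basis, so we have a Gröbner basis.
Inter-reduce: drop elements whose leading term is divisible by another's, tail-reduce, and make monic.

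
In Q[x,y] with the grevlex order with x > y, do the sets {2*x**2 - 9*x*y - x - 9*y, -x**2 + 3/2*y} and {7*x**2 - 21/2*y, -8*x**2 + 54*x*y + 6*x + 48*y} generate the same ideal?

Yes, the ideals are equal.

Equality of ideals is decidable: compute both reduced Gröbner bases (unique for the ordering) and check whether they agree.
Buchberger on the first generating set:
f_1 = 2*x**2 - 9*x*y - x - 9*y, LT = x**2.
f_2 = -x**2 + 3/2*y, LT = x**2.

S(f_1,f_2): lcm = x**2. S = -9/2*x*y - 1/2*x - 3*y.
  leading term x*y: no divisor's leading term divides it; move -9/2*x*y to the remainder.
  leading term x: no divisor's leading term divides it; move -1/2*x to the remainder.
  leading term y: no divisor's leading term divides it; move -3*y to the remainder.
  remainder -9/2*x*y - 1/2*x - 3*y ≠ 0; add g_3 = -9/2*x*y - 1/2*x - 3*y to the basis.

S(f_1,g_3): lcm = x**2*y. S = -9/2*x*y**2 - 1/9*x**2 - 7/6*x*y - 9/2*y**2.
  leading term x*y**2: subtract (y)·g_3 from -9/2*x*y**2 - 1/9*x**2 - 7/6*x*y - 9/2*y**2 → -1/9*x**2 - 2/3*x*y - 3/2*y**2
  leading term x**2: subtract (-1/18)·f_1 from -1/9*x**2 - 2/3*x*y - 3/2*y**2 → -7/6*x*y - 3/2*y**2 - 1/18*x - 1/2*y
  leading term x*y: subtract (7/27)·g_3 from -7/6*x*y - 3/2*y**2 - 1/18*x - 1/2*y → -3/2*y**2 + 2/27*x + 5/18*y
  leading term y**2: no divisor's leading term divides it; move -3/2*y**2 to the remainder.
  leading term x: no divisor's leading term divides it; move 2/27*x to the remainder.
  leading term y: no divisor's leading term divides it; move 5/18*y to the remainder.
  remainder -3/2*y**2 + 2/27*x + 5/18*y ≠ 0; add g_4 = -3/2*y**2 + 2/27*x + 5/18*y to the basis.

The other S-polynomials (S(f_2,g_3), S(f_1,g_4), S(f_2,g_4), S(g_3,g_4)) all reduce to 0 modulo the current basis, so we have a Gröbner basis.
Inter-reduce: drop elements whose leading term is divisible by another's, tail-reduce, and make monic.
Reduced Gröbner basis: {x**2 - 3/2*y, x*y + 1/9*x + 2/3*y, y**2 - 4/81*x - 5/27*y}.

Buchberger on the second generating set:
h_1 = 7*x**2 - 21/2*y, LT = x**2.
h_2 = -8*x**2 + 54*x*y + 6*x + 48*y, LT = x**2.

S(h_1,h_2): lcm = x**2. S = 27/4*x*y + 3/4*x + 9/2*y.
  leading term x*y: no divisor's leading term divides it; move 27/4*x*y to the remainder.
  leading term x: no divisor's leading term divides it; move 3/4*x to the remainder.
  leading term y: no divisor's leading term divides it; move 9/2*y to the remainder.
  remainder 27/4*x*y + 3/4*x + 9/2*y ≠ 0; add k_3 = 27/4*x*y + 3/4*x + 9/2*y to the basis.

S(h_1,k_3): lcm = x**2*y. S = -1/9*x**2 - 2/3*x*y - 3/2*y**2.
  leading term x**2: subtract (-1/63)·h_1 from -1/9*x**2 - 2/3*x*y - 3/2*y**2 → -2/3*x*y - 3/2*y**2 - 1/6*y
  leading term x*y: subtract (-8/81)·k_3 from -2/3*x*y - 3/2*y**2 - 1/6*y → -3/2*y**2 + 2/27*x + 5/18*y
  leading term y**2: no divisor's leading term divides it; move -3/2*y**2 to the remainder.
  leading term x: no divisor's leading term divides it; move 2/27*x to the remainder.
  leading term y: no divisor's leading term divides it; move 5/18*y to the remainder.
  remainder -3/2*y**2 + 2/27*x + 5/18*y ≠ 0; add k_4 = -3/2*y**2 + 2/27*x + 5/18*y to the basis.

The other S-polynomials (S(h_2,k_3), S(h_1,k_4), S(h_2,k_4), S(k_3,k_4)) all reduce to 0 modulo the current basis, so we have a Gröbner basis.
Inter-reduce: drop elements whose leading term is divisible by another's, tail-reduce, and make monic.
Reduced Gröbner basis: {x**2 - 3/2*y, x*y + 1/9*x + 2/3*y, y**2 - 4/81*x - 5/27*y}.

The two bases agree; hence the ideals are identical.
The same test decides containment: I ⊆ J iff every generator of I reduces to 0 modulo a Gröbner basis of J.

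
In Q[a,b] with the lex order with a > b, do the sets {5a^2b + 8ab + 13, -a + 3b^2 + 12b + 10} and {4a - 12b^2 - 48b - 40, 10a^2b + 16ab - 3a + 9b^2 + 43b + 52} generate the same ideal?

Equality of ideals is decidable: compute both reduced Gröbner bases (unique for the ordering) and check whether they agree.
Buchberger on the first generating set:
f_1 = 5a^2b + 8ab + 13, LT = a^2b.
f_2 = -a + 3b^2 + 12b + 10, LT = a.

S(f_1,f_2): lcm = a^2b. S = 3ab^3 + 12ab^2 + 58/5ab + 13/5.
  leading term ab^3: subtract (-3b^3)·f_2 from 3ab^3 + 12ab^2 + 58/5ab + 13/5 → 12ab^2 + 58/5ab + 9b^5 + 36b^4 + 30b^3 + 13/5
  leading term ab^2: subtract (-12b^2)·f_2 from 12ab^2 + 58/5ab + 9b^5 + 36b^4 + 30b^3 + 13/5 → 58/5ab + 9b^5 + 72b^4 + 174b^3 + 120b^2 + 13/5
  leading term ab: subtract (-58/5b)·f_2 from 58/5ab + 9b^5 + 72b^4 + 174b^3 + 120b^2 + 13/5 → 9b^5 + 72b^4 + 1044/5b^3 + 1296/5b^2 + 116b + 13/5
  leading term b^5: no divisor's leading term divides it; move 9b^5 to the remainder.
  leading term b^4: no divisor's leading term divides it; move 72b^4 to the remainder.
  leading term b^3: no divisor's leading term divides it; move 1044/5b^3 to the remainder.
  leading term b^2: no divisor's leading term divides it; move 1296/5b^2 to the remainder.
  leading term b: no divisor's leading term divides it; move 116b to the remainder.
  leading term 1: no divisor's leading term divides it; move 13/5 to the remainder.
  remainder 9b^5 + 72b^4 + 1044/5b^3 + 1296/5b^2 + 116b + 13/5 ≠ 0; add g_3 = 9b^5 + 72b^4 + 1044/5b^3 + 1296/5b^2 + 116b + 13/5 to the basis.

The other S-polynomials (S(f_1,g_3), S(f_2,g_3)) all reduce to 0 modulo the current basis, so we have a Gröbner basis.
Inter-reduce: drop elements whose leading term is divisible by another's, tail-reduce, and make monic.
Reduced Gröbner basis: {a - 3b^2 - 12b - 10, b^5 + 8b^4 + 116/5b^3 + 144/5b^2 + 116/9b + 13/45}.

Buchberger on the second generating set:
h_1 = 4a - 12b^2 - 48b - 40, LT = a.
h_2 = 10a^2b + 16ab - 3a + 9b^2 + 43b + 52, LT = a^2b.

S(h_1,h_2): lcm = a^2b. S = -3ab^3 - 12ab^2 - 58/5ab + 3/10a - 9/10b^2 - 43/10b - 26/5.
  leading term ab^3: subtract (-3/4b^3)·h_1 from -3ab^3 - 12ab^2 - 58/5ab + 3/10a - 9/10b^2 - 43/10b - 26/5 → -12ab^2 - 58/5ab + 3/10a - 9b^5 - 36b^4 - 30b^3 - 9/10b^2 - 43/10b - 26/5
  leading term ab^2: subtract (-3b^2)·h_1 from -12ab^2 - 58/5ab + 3/10a - 9b^5 - 36b^4 - 30b^3 - 9/10b^2 - 43/10b - 26/5 → -58/5ab + 3/10a - 9b^5 - 72b^4 - 174b^3 - 1209/10b^2 - 43/10b - 26/5
  leading term ab: subtract (-29/10b)·h_1 from -58/5ab + 3/10a - 9b^5 - 72b^4 - 174b^3 - 1209/10b^2 - 43/10b - 26/5 → 3/10a - 9b^5 - 72b^4 - 1044/5b^3 - 2601/10b^2 - 1203/10b - 26/5
  leading term a: subtract (3/40)·h_1 from 3/10a - 9b^5 - 72b^4 - 1044/5b^3 - 2601/10b^2 - 1203/10b - 26/5 → -9b^5 - 72b^4 - 1044/5b^3 - 1296/5b^2 - 1167/10b - 11/5
  leading term b^5: no divisor's leading term divides it; move -9b^5 to the remainder.
  leading term b^4: no divisor's leading term divides it; move -72b^4 to the remainder.
  leading term b^3: no divisor's leading term divides it; move -1044/5b^3 to the remainder.
  leading term b^2: no divisor's leading term divides it; move -1296/5b^2 to the remainder.
  leading term b: no divisor's leading term divides it; move -1167/10b to the remainder.
  leading term 1: no divisor's leading term divides it; move -11/5 to the remainder.
  remainder -9b^5 - 72b^4 - 1044/5b^3 - 1296/5b^2 - 1167/10b - 11/5 ≠ 0; add k_3 = -9b^5 - 72b^4 - 1044/5b^3 - 1296/5b^2 - 1167/10b - 11/5 to the basis.

The other S-polynomials (S(h_1,k_3), S(h_2,k_3)) all reduce to 0 modulo the current basis, so we have a Gröbner basis.
Inter-reduce: drop elements whose leading term is divisible by another's, tail-reduce, and make monic.
Reduced Gröbner basis: {a - 3b^2 - 12b - 10, b^5 + 8b^4 + 116/5b^3 + 144/5b^2 + 389/30b + 11/45}.

Since the reduced bases disagree, the two ideals are not the same.
The choice of monomial ordering does not affect the verdict — as long as both bases are computed under the same ordering, their equality decides ideal equality.

No, the ideals differ.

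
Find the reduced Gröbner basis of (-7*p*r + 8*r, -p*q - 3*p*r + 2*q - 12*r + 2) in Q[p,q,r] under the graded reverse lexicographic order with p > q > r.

f_1 = -7*p*r + 8*r, LT = p*r.
f_2 = -p*q - 3*p*r + 2*q - 12*r + 2, LT = p*q.

S(f_1,f_2): lcm = p*q*r. S = -3*p*r**2 + 6/7*q*r - 12*r**2 + 2*r.
  leading term p*r**2: subtract (3/7*r)·f_1 from -3*p*r**2 + 6/7*q*r - 12*r**2 + 2*r → 6/7*q*r - 108/7*r**2 + 2*r
  leading term q*r: no divisor's leading term divides it; move 6/7*q*r to the remainder.
  leading term r**2: no divisor's leading term divides it; move -108/7*r**2 to the remainder.
  leading term r: no divisor's leading term divides it; move 2*r to the remainder.
  remainder 6/7*q*r - 108/7*r**2 + 2*r ≠ 0; add g_3 = 6/7*q*r - 108/7*r**2 + 2*r to the basis.

The other S-polynomials (S(f_1,g_3), S(f_2,g_3)) all reduce to 0 modulo the current basis, so we have a Gröbner basis.

G = {p*q - 2*q + 108/7*r - 2, p*r - 8/7*r, q*r - 18*r**2 + 7/3*r}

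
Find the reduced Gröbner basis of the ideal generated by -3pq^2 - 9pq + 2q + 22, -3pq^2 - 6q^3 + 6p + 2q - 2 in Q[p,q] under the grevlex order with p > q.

G = {pq^2 + 3pq - 2/3q - 22/3, q^3 - 3/2pq - p + 4, p^2 + 6/7pq - 62/21q^2 + 3/7p + 32/21q - 36/7}

Buchberger's algorithm terminates because the ascending chain of leading-term ideals stabilizes.

f_1 = -3pq^2 - 9pq + 2q + 22, LT = pq^2.
f_2 = -3pq^2 - 6q^3 + 6p + 2q - 2, LT = pq^2.

S(f_1,f_2): lcm = pq^2. S = -2q^3 + 3pq + 2p - 8.
  leading term q^3: no divisor's leading term divides it; move -2q^3 to the remainder.
  leading term pq: no divisor's leading term divides it; move 3pq to the remainder.
  leading term p: no divisor's leading term divides it; move 2p to the remainder.
  leading term 1: no divisor's leading term divides it; move -8 to the remainder.
  remainder -2q^3 + 3pq + 2p - 8 ≠ 0; add g_3 = -2q^3 + 3pq + 2p - 8 to the basis.

S(f_1,g_3): lcm = pq^3. S = 3/2p^2q + 3pq^2 + p^2 - 2/3q^2 - 4p - 22/3q.
  leading term p^2q: no divisor's leading term divides it; move 3/2p^2q to the remainder.
  leading term pq^2: subtract (-1)·f_1 from 3pq^2 + p^2 - 2/3q^2 - 4p - 22/3q → p^2 - 9pq - 2/3q^2 - 4p - 16/3q + 22
  leading term p^2: no divisor's leading term divides it; move p^2 to the remainder.
  leading term pq: no divisor's leading term divides it; move -9pq to the remainder.
  leading term q^2: no divisor's leading term divides it; move -2/3q^2 to the remainder.
  leading term p: no divisor's leading term divides it; move -4p to the remainder.
  leading term q: no divisor's leading term divides it; move -16/3q to the remainder.
  leading term 1: no divisor's leading term divides it; move 22 to the remainder.
  remainder 3/2p^2q + p^2 - 9pq - 2/3q^2 - 4p - 16/3q + 22 ≠ 0; add g_4 = 3/2p^2q + p^2 - 9pq - 2/3q^2 - 4p - 16/3q + 22 to the basis.

S(f_1,g_4): lcm = p^2q^2. S = 7/3p^2q + 6pq^2 + 4/9q^3 + 2pq + 32/9q^2 - 22/3p - 44/3q.
  leading term p^2q: subtract (14/9)·g_4 from 7/3p^2q + 6pq^2 + 4/9q^3 + 2pq + 32/9q^2 - 22/3p - 44/3q → 6pq^2 + 4/9q^3 - 14/9p^2 + 16pq + 124/27q^2 - 10/9p - 172/27q - 308/9
  leading term pq^2: subtract (-2)·f_1 from 6pq^2 + 4/9q^3 - 14/9p^2 + 16pq + 124/27q^2 - 10/9p - 172/27q - 308/9 → 4/9q^3 - 14/9p^2 - 2pq + 124/27q^2 - 10/9p - 64/27q + 88/9
  leading term q^3: subtract (-2/9)·g_3 from 4/9q^3 - 14/9p^2 - 2pq + 124/27q^2 - 10/9p - 64/27q + 88/9 → -14/9p^2 - 4/3pq + 124/27q^2 - 2/3p - 64/27q + 8
  leading term p^2: no divisor's leading term divides it; move -14/9p^2 to the remainder.
  leading term pq: no divisor's leading term divides it; move -4/3pq to the remainder.
  leading term q^2: no divisor's leading term divides it; move 124/27q^2 to the remainder.
  leading term p: no divisor's leading term divides it; move -2/3p to the remainder.
  leading term q: no divisor's leading term divides it; move -64/27q to the remainder.
  leading term 1: no divisor's leading term divides it; move 8 to the remainder.
  remainder -14/9p^2 - 4/3pq + 124/27q^2 - 2/3p - 64/27q + 8 ≠ 0; add g_5 = -14/9p^2 - 4/3pq + 124/27q^2 - 2/3p - 64/27q + 8 to the basis.

The other S-polynomials (S(f_2,g_3), S(f_2,g_4), S(g_3,g_4), S(f_1,g_5), S(f_2,g_5), S(g_3,g_5), S(g_4,g_5)) all reduce to 0 modulo the current basis, so we have a Gröbner basis.
Inter-reduce: drop elements whose leading term is divisible by another's, tail-reduce, and make monic.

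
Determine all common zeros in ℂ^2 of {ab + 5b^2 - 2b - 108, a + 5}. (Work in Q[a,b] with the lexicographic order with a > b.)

Compute a lex Gröbner basis by Buchberger's algorithm.
f_1 = ab + 5b^2 - 2b - 108, LT = ab.
f_2 = a + 5, LT = a.

S(f_1,f_2): lcm = ab. S = 5b^2 - 7b - 108.
  reduce S modulo (f_1, f_2):
  remainder 5b^2 - 7b - 108 ≠ 0; add h_3 = 5b^2 - 7b - 108 to the basis.

The other S-polynomials (S(f_1,h_3), S(f_2,h_3)) all reduce to 0 modulo the current basis, so we have a Gröbner basis.
Inter-reduce: drop elements whose leading term is divisible by another's, tail-reduce, and make monic.
Reduced Gröbner basis: {a + 5, b^2 - 7/5b - 108/5}.

Since the basis is lex-ordered, b^2 - 7/5b - 108/5 is univariate in b. Its roots are {-4, 27/5}. Back-substituting each root into the other basis elements fixes the other coordinates.
  b = -4: the earlier basis element becomes a + 5 = 0, giving a = -5 — point (-5, -4).
  b = 27/5: the earlier basis element becomes a + 5 = 0, giving a = -5 — point (-5, 27/5).

{(-5, -4), (-5, 27/5)}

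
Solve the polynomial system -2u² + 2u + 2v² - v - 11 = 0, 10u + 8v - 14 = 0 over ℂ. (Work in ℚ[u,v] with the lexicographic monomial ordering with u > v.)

{(53/9, -101/18), (-1, 3)}

Compute a lex Gröbner basis by Buchberger's algorithm.
f_1 = -2u² + 2u + 2v² - v - 11, LT = u².
f_2 = 10u + 8v - 14, LT = u.

S(f_1,f_2): lcm = u². S = -⅘uv + ⅖u - v² + ½v + 11/2.
  leading term uv: subtract (-2/25v)·f_2 from -⅘uv + ⅖u - v² + ½v + 11/2 → ⅖u - 9/25v² - 31/50v + 11/2
  leading term u: subtract (1/25)·f_2 from ⅖u - 9/25v² - 31/50v + 11/2 → -9/25v² - 47/50v + 303/50
  leading term v²: no divisor's leading term divides it; move -9/25v² to the remainder.
  leading term v: no divisor's leading term divides it; move -47/50v to the remainder.
  leading term 1: no divisor's leading term divides it; move 303/50 to the remainder.
  remainder -9/25v² - 47/50v + 303/50 ≠ 0; add h_3 = -9/25v² - 47/50v + 303/50 to the basis.

The other S-polynomials (S(f_1,h_3), S(f_2,h_3)) all reduce to 0 modulo the current basis, so we have a Gröbner basis.
Inter-reduce: drop elements whose leading term is divisible by another's, tail-reduce, and make monic.
Reduced Gröbner basis: {u + ⅘v - 7/5, v² + 47/18v - 101/6}.

A lex Gröbner basis eliminates variables successively. Here v² + 47/18v - 101/6 depends only on v, with roots {-101/18, 3}; lifting each root through the earlier basis elements recovers the full solutions.
  v = -101/18: the earlier basis element becomes u - 53/9 = 0, giving u = 53/9 — point (53/9, -101/18).
  v = 3: the earlier basis element becomes u + 1 = 0, giving u = -1 — point (-1, 3).
Substituting each solution back into the original system confirms all equations vanish.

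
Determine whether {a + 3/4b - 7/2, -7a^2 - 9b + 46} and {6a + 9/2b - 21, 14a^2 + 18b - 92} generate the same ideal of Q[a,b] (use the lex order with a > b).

Yes, the ideals are equal.

For a fixed monomial order, each ideal has a unique reduced Gröbner basis; comparing bases decides equality.
Buchberger on the first generating set:
f_1 = a + 3/4b - 7/2, LT = a.
f_2 = -7a^2 - 9b + 46, LT = a^2.

S(f_1,f_2): lcm = a^2. S = 3/4ab - 7/2a - 9/7b + 46/7.
  leading term ab: subtract (3/4b)·f_1 from 3/4ab - 7/2a - 9/7b + 46/7 → -7/2a - 9/16b^2 + 75/56b + 46/7
  leading term a: subtract (-7/2)·f_1 from -7/2a - 9/16b^2 + 75/56b + 46/7 → -9/16b^2 + 111/28b - 159/28
  leading term b^2: no divisor's leading term divides it; move -9/16b^2 to the remainder.
  leading term b: no divisor's leading term divides it; move 111/28b to the remainder.
  leading term 1: no divisor's leading term divides it; move -159/28 to the remainder.
  remainder -9/16b^2 + 111/28b - 159/28 ≠ 0; add g_3 = -9/16b^2 + 111/28b - 159/28 to the basis.

The other S-polynomials (S(f_1,g_3), S(f_2,g_3)) all reduce to 0 modulo the current basis, so we have a Gröbner basis.
Inter-reduce: drop elements whose leading term is divisible by another's, tail-reduce, and make monic.
Reduced Gröbner basis: {a + 3/4b - 7/2, b^2 - 148/21b + 212/21}.

Buchberger on the second generating set:
h_1 = 6a + 9/2b - 21, LT = a.
h_2 = 14a^2 + 18b - 92, LT = a^2.

S(h_1,h_2): lcm = a^2. S = 3/4ab - 7/2a - 9/7b + 46/7.
  leading term ab: subtract (1/8b)·h_1 from 3/4ab - 7/2a - 9/7b + 46/7 → -7/2a - 9/16b^2 + 75/56b + 46/7
  leading term a: subtract (-7/12)·h_1 from -7/2a - 9/16b^2 + 75/56b + 46/7 → -9/16b^2 + 111/28b - 159/28
  leading term b^2: no divisor's leading term divides it; move -9/16b^2 to the remainder.
  leading term b: no divisor's leading term divides it; move 111/28b to the remainder.
  leading term 1: no divisor's leading term divides it; move -159/28 to the remainder.
  remainder -9/16b^2 + 111/28b - 159/28 ≠ 0; add k_3 = -9/16b^2 + 111/28b - 159/28 to the basis.

The other S-polynomials (S(h_1,k_3), S(h_2,k_3)) all reduce to 0 modulo the current basis, so we have a Gröbner basis.
Inter-reduce: drop elements whose leading term is divisible by another's, tail-reduce, and make monic.
Reduced Gröbner basis: {a + 3/4b - 7/2, b^2 - 148/21b + 212/21}.

Same reduced basis, so the two generating sets span the same ideal.
The same test decides containment: I ⊆ J iff every generator of I reduces to 0 modulo a Gröbner basis of J.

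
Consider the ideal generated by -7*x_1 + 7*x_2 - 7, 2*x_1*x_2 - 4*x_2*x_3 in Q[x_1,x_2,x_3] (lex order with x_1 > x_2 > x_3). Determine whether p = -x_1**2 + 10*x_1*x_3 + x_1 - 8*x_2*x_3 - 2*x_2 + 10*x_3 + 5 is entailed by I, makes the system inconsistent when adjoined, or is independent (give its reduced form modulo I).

First compute the reduced Gröbner basis of I by Buchberger's algorithm.
f_1 = -7*x_1 + 7*x_2 - 7, LT = x_1.
f_2 = 2*x_1*x_2 - 4*x_2*x_3, LT = x_1*x_2.

S(f_1,f_2): lcm = x_1*x_2. S = -x_2**2 + 2*x_2*x_3 + x_2.
  leading term x_2**2: no divisor's leading term divides it; move -x_2**2 to the remainder.
  leading term x_2*x_3: no divisor's leading term divides it; move 2*x_2*x_3 to the remainder.
  leading term x_2: no divisor's leading term divides it; move x_2 to the remainder.
  remainder -x_2**2 + 2*x_2*x_3 + x_2 ≠ 0; add h_3 = -x_2**2 + 2*x_2*x_3 + x_2 to the basis.

The other S-polynomials (S(f_1,h_3), S(f_2,h_3)) all reduce to 0 modulo the current basis, so we have a Gröbner basis.
Inter-reduce: drop elements whose leading term is divisible by another's, tail-reduce, and make monic.
Reduced Gröbner basis: {x_1 - x_2 + 1, x_2**2 - 2*x_2*x_3 - x_2}.
Label its elements g_1 = x_1 - x_2 + 1, g_2 = x_2**2 - 2*x_2*x_3 - x_2.

Reduce p = -x_1**2 + 10*x_1*x_3 + x_1 - 8*x_2*x_3 - 2*x_2 + 10*x_3 + 5 modulo G:
  leading term x_1**2: subtract (-x_1)·g_1 from -x_1**2 + 10*x_1*x_3 + x_1 - 8*x_2*x_3 - 2*x_2 + 10*x_3 + 5 → -x_1*x_2 + 10*x_1*x_3 + 2*x_1 - 8*x_2*x_3 - 2*x_2 + 10*x_3 + 5
  leading term x_1*x_2: subtract (-x_2)·g_1 from -x_1*x_2 + 10*x_1*x_3 + 2*x_1 - 8*x_2*x_3 - 2*x_2 + 10*x_3 + 5 → 10*x_1*x_3 + 2*x_1 - x_2**2 - 8*x_2*x_3 - x_2 + 10*x_3 + 5
  leading term x_1*x_3: subtract (10*x_3)·g_1 from 10*x_1*x_3 + 2*x_1 - x_2**2 - 8*x_2*x_3 - x_2 + 10*x_3 + 5 → 2*x_1 - x_2**2 + 2*x_2*x_3 - x_2 + 5
  leading term x_1: subtract (2)·g_1 from 2*x_1 - x_2**2 + 2*x_2*x_3 - x_2 + 5 → -x_2**2 + 2*x_2*x_3 + x_2 + 3
  leading term x_2**2: subtract (-1)·g_2 from -x_2**2 + 2*x_2*x_3 + x_2 + 3 → 3
  leading term 1: no divisor's leading term divides it; move 3 to the remainder.
  normal form = 3.
The normal form is nonzero, so p ∉ I. Since p minus its normal form lies in I, I + (p) = I + (r) where r = 3; decide whether this ideal is the whole ring.
Here r = 3 is a nonzero constant, hence a unit: 1 ∈ I + (p), the Gröbner basis of I + (p) is {1}, and the enlarged system has no common solution — adjoining p is inconsistent.

Adjoining -x_1**2 + 10*x_1*x_3 + x_1 - 8*x_2*x_3 - 2*x_2 + 10*x_3 + 5 makes the ideal the whole ring: the system is inconsistent.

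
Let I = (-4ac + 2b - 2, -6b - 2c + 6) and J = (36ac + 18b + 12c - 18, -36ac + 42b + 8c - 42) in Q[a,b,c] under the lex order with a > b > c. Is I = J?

Since reduced Gröbner bases are canonical representatives of ideals under a given ordering, it suffices to compute and compare them.
Buchberger on the first generating set:
f_1 = -4ac + 2b - 2, LT = ac.
f_2 = -6b - 2c + 6, LT = b.

S(f_1,f_2): leading monomials are coprime, so the S-polynomial reduces to 0 (Buchberger's first criterion).
Every S-polynomial of the final basis reduces to 0, so we have a Gröbner basis.
Inter-reduce: drop elements whose leading term is divisible by another's, tail-reduce, and make monic.
Reduced Gröbner basis: {ac + 1/6c, b + 1/3c - 1}.

Buchberger on the second generating set:
h_1 = 36ac + 18b + 12c - 18, LT = ac.
h_2 = -36ac + 42b + 8c - 42, LT = ac.

S(h_1,h_2): lcm = ac. S = 5/3b + 5/9c - 5/3.
  leading term b: no divisor's leading term divides it; move 5/3b to the remainder.
  leading term c: no divisor's leading term divides it; move 5/9c to the remainder.
  leading term 1: no divisor's leading term divides it; move -5/3 to the remainder.
  remainder 5/3b + 5/9c - 5/3 ≠ 0; add k_3 = 5/3b + 5/9c - 5/3 to the basis.

S(h_1,k_3): leading monomials are coprime, so the S-polynomial reduces to 0 (Buchberger's first criterion).
S(h_2,k_3): leading monomials are coprime, so the S-polynomial reduces to 0 (Buchberger's first criterion).
Every S-polynomial of the final basis reduces to 0, so we have a Gröbner basis.
Inter-reduce: drop elements whose leading term is divisible by another's, tail-reduce, and make monic.
Reduced Gröbner basis: {ac + 1/6c, b + 1/3c - 1}.

Same reduced basis, so the two generating sets span the same ideal.

Yes, the ideals are equal.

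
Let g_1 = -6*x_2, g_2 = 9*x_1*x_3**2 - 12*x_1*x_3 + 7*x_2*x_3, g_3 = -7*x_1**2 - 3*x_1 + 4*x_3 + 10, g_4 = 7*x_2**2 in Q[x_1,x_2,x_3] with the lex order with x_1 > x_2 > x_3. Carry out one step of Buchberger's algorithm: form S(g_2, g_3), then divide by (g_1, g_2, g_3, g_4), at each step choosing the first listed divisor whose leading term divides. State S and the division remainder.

lcm(LM(g_2), LM(g_3)) = x_1**2*x_3**2.
S = (lcm/LT(g_2))·g_2 − (lcm/LT(g_3))·g_3 = -4/3*x_1**2*x_3 + 7/9*x_1*x_2*x_3 - 3/7*x_1*x_3**2 + 4/7*x_3**3 + 10/7*x_3**2.
Reduce S modulo (g_1, g_2, g_3, g_4) in that order:
  leading term x_1**2*x_3: subtract (4/21*x_3)·g_3 from -4/3*x_1**2*x_3 + 7/9*x_1*x_2*x_3 - 3/7*x_1*x_3**2 + 4/7*x_3**3 + 10/7*x_3**2 → 7/9*x_1*x_2*x_3 - 3/7*x_1*x_3**2 + 4/7*x_1*x_3 + 4/7*x_3**3 + 2/3*x_3**2 - 40/21*x_3
  leading term x_1*x_2*x_3: subtract (-7/54*x_1*x_3)·g_1 from 7/9*x_1*x_2*x_3 - 3/7*x_1*x_3**2 + 4/7*x_1*x_3 + 4/7*x_3**3 + 2/3*x_3**2 - 40/21*x_3 → -3/7*x_1*x_3**2 + 4/7*x_1*x_3 + 4/7*x_3**3 + 2/3*x_3**2 - 40/21*x_3
  leading term x_1*x_3**2: subtract (-1/21)·g_2 from -3/7*x_1*x_3**2 + 4/7*x_1*x_3 + 4/7*x_3**3 + 2/3*x_3**2 - 40/21*x_3 → 1/3*x_2*x_3 + 4/7*x_3**3 + 2/3*x_3**2 - 40/21*x_3
  leading term x_2*x_3: subtract (-1/18*x_3)·g_1 from 1/3*x_2*x_3 + 4/7*x_3**3 + 2/3*x_3**2 - 40/21*x_3 → 4/7*x_3**3 + 2/3*x_3**2 - 40/21*x_3
  leading term x_3**3: no divisor's leading term divides it; move 4/7*x_3**3 to the remainder.
  leading term x_3**2: no divisor's leading term divides it; move 2/3*x_3**2 to the remainder.
  leading term x_3: no divisor's leading term divides it; move -40/21*x_3 to the remainder.
The remainder 4/7*x_3**3 + 2/3*x_3**2 - 40/21*x_3 is nonzero, so it would be added as the next basis element.

S(g_2, g_3) = -4/3*x_1**2*x_3 + 7/9*x_1*x_2*x_3 - 3/7*x_1*x_3**2 + 4/7*x_3**3 + 10/7*x_3**2; remainder on division = 4/7*x_3**3 + 2/3*x_3**2 - 40/21*x_3.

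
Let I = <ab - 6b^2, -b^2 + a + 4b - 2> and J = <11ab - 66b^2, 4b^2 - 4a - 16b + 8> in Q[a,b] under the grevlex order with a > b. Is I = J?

Yes, the ideals are equal.

Since reduced Gröbner bases are canonical representatives of ideals under a given ordering, it suffices to compute and compare them.
Buchberger on the first generating set:
f_1 = ab - 6b^2, LT = ab.
f_2 = -b^2 + a + 4b - 2, LT = b^2.

S(f_1,f_2): lcm = ab^2. S = -6b^3 + a^2 + 4ab - 2a.
  leading term b^3: subtract (6b)·f_2 from -6b^3 + a^2 + 4ab - 2a → a^2 - 2ab - 24b^2 - 2a + 12b
  leading term a^2: no divisor's leading term divides it; move a^2 to the remainder.
  leading term ab: subtract (-2)·f_1 from -2ab - 24b^2 - 2a + 12b → -36b^2 - 2a + 12b
  leading term b^2: subtract (36)·f_2 from -36b^2 - 2a + 12b → -38a - 132b + 72
  leading term a: no divisor's leading term divides it; move -38a to the remainder.
  leading term b: no divisor's leading term divides it; move -132b to the remainder.
  leading term 1: no divisor's leading term divides it; move 72 to the remainder.
  remainder a^2 - 38a - 132b + 72 ≠ 0; add g_3 = a^2 - 38a - 132b + 72 to the basis.

The other S-polynomials (S(f_1,g_3), S(f_2,g_3)) all reduce to 0 modulo the current basis, so we have a Gröbner basis.
Inter-reduce: drop elements whose leading term is divisible by another's, tail-reduce, and make monic.
Reduced Gröbner basis: {a^2 - 38a - 132b + 72, ab - 6a - 24b + 12, b^2 - a - 4b + 2}.

Buchberger on the second generating set:
h_1 = 11ab - 66b^2, LT = ab.
h_2 = 4b^2 - 4a - 16b + 8, LT = b^2.

S(h_1,h_2): lcm = ab^2. S = -6b^3 + a^2 + 4ab - 2a.
  leading term b^3: subtract (-3/2b)·h_2 from -6b^3 + a^2 + 4ab - 2a → a^2 - 2ab - 24b^2 - 2a + 12b
  leading term a^2: no divisor's leading term divides it; move a^2 to the remainder.
  leading term ab: subtract (-2/11)·h_1 from -2ab - 24b^2 - 2a + 12b → -36b^2 - 2a + 12b
  leading term b^2: subtract (-9)·h_2 from -36b^2 - 2a + 12b → -38a - 132b + 72
  leading term a: no divisor's leading term divides it; move -38a to the remainder.
  leading term b: no divisor's leading term divides it; move -132b to the remainder.
  leading term 1: no divisor's leading term divides it; move 72 to the remainder.
  remainder a^2 - 38a - 132b + 72 ≠ 0; add k_3 = a^2 - 38a - 132b + 72 to the basis.

The other S-polynomials (S(h_1,k_3), S(h_2,k_3)) all reduce to 0 modulo the current basis, so we have a Gröbner basis.
Inter-reduce: drop elements whose leading term is divisible by another's, tail-reduce, and make monic.
Reduced Gröbner basis: {a^2 - 38a - 132b + 72, ab - 6a - 24b + 12, b^2 - a - 4b + 2}.

Same reduced basis, so the two generating sets span the same ideal.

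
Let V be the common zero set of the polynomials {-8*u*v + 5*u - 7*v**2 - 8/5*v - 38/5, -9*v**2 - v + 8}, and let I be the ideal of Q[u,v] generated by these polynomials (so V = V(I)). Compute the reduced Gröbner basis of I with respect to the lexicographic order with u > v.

f_1 = -8*u*v + 5*u - 7*v**2 - 8/5*v - 38/5, LT = u*v.
f_2 = -9*v**2 - v + 8, LT = v**2.

S(f_1,f_2): lcm = u*v**2. S = -53/72*u*v + 8/9*u + 7/8*v**3 + 1/5*v**2 + 19/20*v.
  reduce S modulo (f_1, f_2):
  remainder 247/576*u + 5161/2880*v + 1963/1440 ≠ 0; add g_3 = 247/576*u + 5161/2880*v + 1963/1440 to the basis.

The other S-polynomials (S(f_1,g_3), S(f_2,g_3)) all reduce to 0 modulo the current basis, so we have a Gröbner basis.
Inter-reduce: drop elements whose leading term is divisible by another's, tail-reduce, and make monic.

G = {u + 397/95*v + 302/95, v**2 + 1/9*v - 8/9}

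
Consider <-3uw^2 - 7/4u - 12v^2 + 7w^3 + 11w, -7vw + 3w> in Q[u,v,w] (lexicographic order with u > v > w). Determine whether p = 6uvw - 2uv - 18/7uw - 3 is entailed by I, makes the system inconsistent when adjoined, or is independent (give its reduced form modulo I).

6uvw - 2uv - 18/7uw - 3 is independent of I; its normal form modulo I is -6/7u + 96/7v^3 - 288/49v^2 - 3.

First compute the reduced Gröbner basis of I by Buchberger's algorithm.
f_1 = -3uw^2 - 7/4u - 12v^2 + 7w^3 + 11w, LT = uw^2.
f_2 = -7vw + 3w, LT = vw.

S(f_1,f_2): lcm = uvw^2. S = 7/12uv + 3/7uw^2 + 4v^3 - 7/3vw^3 - 11/3vw.
  reduce S modulo (f_1, f_2):
  remainder 7/12uv - 1/4u + 4v^3 - 12/7v^2 ≠ 0; add h_3 = 7/12uv - 1/4u + 4v^3 - 12/7v^2 to the basis.

The other S-polynomials (S(f_1,h_3), S(f_2,h_3)) all reduce to 0 modulo the current basis, so we have a Gröbner basis.
Inter-reduce: drop elements whose leading term is divisible by another's, tail-reduce, and make monic.
Reduced Gröbner basis: {uv - 3/7u + 48/7v^3 - 144/49v^2, uw^2 + 7/12u + 4v^2 - 7/3w^3 - 11/3w, vw - 3/7w}.
Label its elements g_1 = uv - 3/7u + 48/7v^3 - 144/49v^2, g_2 = uw^2 + 7/12u + 4v^2 - 7/3w^3 - 11/3w, g_3 = vw - 3/7w.

Reduce p = 6uvw - 2uv - 18/7uw - 3 modulo G:
  leading term uvw: subtract (6w)·g_1 from 6uvw - 2uv - 18/7uw - 3 → -2uv - 288/7v^3w + 864/49v^2w - 3
  leading term uv: subtract (-2)·g_1 from -2uv - 288/7v^3w + 864/49v^2w - 3 → -6/7u - 288/7v^3w + 96/7v^3 + 864/49v^2w - 288/49v^2 - 3
  leading term u: no divisor's leading term divides it; move -6/7u to the remainder.
  leading term v^3w: subtract (-288/7v^2)·g_3 from -288/7v^3w + 96/7v^3 + 864/49v^2w - 288/49v^2 - 3 → 96/7v^3 - 288/49v^2 - 3
  leading term v^3: no divisor's leading term divides it; move 96/7v^3 to the remainder.
  leading term v^2: no divisor's leading term divides it; move -288/49v^2 to the remainder.
  leading term 1: no divisor's leading term divides it; move -3 to the remainder.
  normal form = -6/7u + 96/7v^3 - 288/49v^2 - 3.
The normal form is nonzero, so p ∉ I. Since p minus its normal form lies in I, I + (p) = I + (r) where r = -6/7u + 96/7v^3 - 288/49v^2 - 3; decide whether this ideal is the whole ring.
Run Buchberger on G together with r (pairs among the g_i already reduce to 0 since G is a Gröbner basis):
g_1 = uv - 3/7u + 48/7v^3 - 144/49v^2, LT = uv.
g_2 = uw^2 + 7/12u + 4v^2 - 7/3w^3 - 11/3w, LT = uw^2.
g_3 = vw - 3/7w, LT = vw.
r = -6/7u + 96/7v^3 - 288/49v^2 - 3, LT = u.

S(g_1,r): lcm = uv. S = -3/7u + 16v^4 - 144/49v^2 - 7/2v.
  reduce S modulo (g_1, g_2, g_3, r):
  remainder 16v^4 - 48/7v^3 - 7/2v + 3/2 ≠ 0; add m_5 = 16v^4 - 48/7v^3 - 7/2v + 3/2 to the basis.

S(g_2,r): lcm = uw^2. S = 7/12u + 16v^3w^2 - 48/7v^2w^2 + 4v^2 - 7/3w^3 - 7/2w^2 - 11/3w.
  reduce S modulo (g_1, g_2, g_3, r, m_5):
  remainder 28/3v^3 - 7/3w^3 - 7/2w^2 - 11/3w - 49/24 ≠ 0; add m_6 = 28/3v^3 - 7/3w^3 - 7/2w^2 - 11/3w - 49/24 to the basis.

S(g_1,m_6): lcm = uv^3. S = -3/7uv^2 + 1/4uw^3 + 3/8uw^2 + 11/28uw + 7/32u + 48/7v^5 - 144/49v^4.
  reduce S modulo (g_1, g_2, g_3, r, m_5, m_6):
  remainder 7/12w^4 + 7/8w^3 + 11/12w^2 + 1537/4704w ≠ 0; add m_7 = 7/12w^4 + 7/8w^3 + 11/12w^2 + 1537/4704w to the basis.

The other S-polynomials (S(g_1,g_2), S(g_1,g_3), S(g_2,g_3), S(g_3,r), S(g_1,m_5), S(g_2,m_5), S(g_3,m_5), S(r,m_5), S(g_2,m_6), S(g_3,m_6), S(r,m_6), S(m_5,m_6), S(g_1,m_7), S(g_2,m_7), S(g_3,m_7), S(r,m_7), S(m_5,m_7), S(m_6,m_7)) all reduce to 0 modulo the current basis, so we have a Gröbner basis.
Inter-reduce: drop elements whose leading term is divisible by another's, tail-reduce, and make monic.
Reduced Gröbner basis: {u + 48/7v^2 - 4w^3 - 6w^2 - 44/7w, v^3 - 1/4w^3 - 3/8w^2 - 11/28w - 7/32, vw - 3/7w, w^4 + 3/2w^3 + 11/7w^2 + 1537/2744w}.
The reduced Gröbner basis of I + (p) is {u + 48/7v^2 - 4w^3 - 6w^2 - 44/7w, v^3 - 1/4w^3 - 3/8w^2 - 11/28w - 7/32, vw - 3/7w, w^4 + 3/2w^3 + 11/7w^2 + 1537/2744w} ≠ {1}, a proper ideal, so the enlarged system stays consistent: p is independent of I, with normal form -6/7u + 96/7v^3 - 288/49v^2 - 3.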